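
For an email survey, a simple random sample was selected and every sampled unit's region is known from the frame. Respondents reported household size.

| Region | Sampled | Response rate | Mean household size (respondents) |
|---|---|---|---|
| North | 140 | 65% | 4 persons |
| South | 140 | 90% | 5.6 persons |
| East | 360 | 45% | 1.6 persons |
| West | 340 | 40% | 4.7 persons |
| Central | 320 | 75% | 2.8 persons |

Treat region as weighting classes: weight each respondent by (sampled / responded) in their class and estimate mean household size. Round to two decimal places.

Weighting each respondent by the inverse class response rate inflates each class back to its sampled size, so the class weight is n_sampled:
  North: 140 × 4 = 560
  South: 140 × 5.6 = 784
  East: 360 × 1.6 = 576
  West: 340 × 4.7 = 1598
  Central: 320 × 2.8 = 896
Adjusted estimate = 4414 / 1,300 = 3.39539 → 3.40.

3.40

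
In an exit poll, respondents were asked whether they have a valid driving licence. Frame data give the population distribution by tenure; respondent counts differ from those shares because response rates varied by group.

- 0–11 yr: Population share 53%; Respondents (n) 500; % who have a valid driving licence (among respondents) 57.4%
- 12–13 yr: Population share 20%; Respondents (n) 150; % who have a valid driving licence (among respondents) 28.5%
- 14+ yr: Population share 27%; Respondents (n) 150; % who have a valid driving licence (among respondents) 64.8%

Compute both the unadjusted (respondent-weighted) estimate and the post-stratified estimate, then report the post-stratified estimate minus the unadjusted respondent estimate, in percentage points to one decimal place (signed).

Unadjusted (pooled respondent) estimate weights by respondent counts:
  (500/800)×57.4 + (150/800)×28.5 + (150/800)×64.8 = 53.3687%
Post-stratified estimate weights by population shares:
  0.53×57.4 + 0.2×28.5 + 0.27×64.8 = 53.618%
Difference = 53.618 − 53.3687 = 0.2493 pp.

+0.2 percentage points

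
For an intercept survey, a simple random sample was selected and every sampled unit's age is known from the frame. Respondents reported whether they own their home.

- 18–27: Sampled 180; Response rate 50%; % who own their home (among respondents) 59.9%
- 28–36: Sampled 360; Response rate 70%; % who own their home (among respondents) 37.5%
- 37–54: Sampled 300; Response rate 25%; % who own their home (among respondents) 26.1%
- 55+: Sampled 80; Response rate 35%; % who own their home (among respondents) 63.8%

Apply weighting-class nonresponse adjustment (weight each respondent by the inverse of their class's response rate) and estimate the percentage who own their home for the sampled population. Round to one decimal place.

Each respondent's weight = sampled/responded in their class; summing within a class gives n_sampled, so:
  18–27: 180 × 59.9 = 10,782
  28–36: 360 × 37.5 = 13,500
  37–54: 300 × 26.1 = 7830
  55+: 80 × 63.8 = 5104
Adjusted estimate = 37,216 / 920 = 40.4522 → 40.5%.

40.5%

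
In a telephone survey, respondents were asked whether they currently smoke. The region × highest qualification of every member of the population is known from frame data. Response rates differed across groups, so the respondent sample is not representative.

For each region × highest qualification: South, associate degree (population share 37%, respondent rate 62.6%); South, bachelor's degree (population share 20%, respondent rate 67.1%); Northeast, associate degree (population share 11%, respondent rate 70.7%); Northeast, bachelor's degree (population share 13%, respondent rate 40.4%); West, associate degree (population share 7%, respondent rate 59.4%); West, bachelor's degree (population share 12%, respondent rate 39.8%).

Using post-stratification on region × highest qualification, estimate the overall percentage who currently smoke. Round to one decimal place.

Reweight to the known region × highest qualification distribution:
  South, associate degree: 0.37 × 62.6 = 23.162
  South, bachelor's degree: 0.2 × 67.1 = 13.42
  Northeast, associate degree: 0.11 × 70.7 = 7.777
  Northeast, bachelor's degree: 0.13 × 40.4 = 5.252
  West, associate degree: 0.07 × 59.4 = 4.158
  West, bachelor's degree: 0.12 × 39.8 = 4.776
Post-stratified estimate = 58.545 → 58.5%.

58.5%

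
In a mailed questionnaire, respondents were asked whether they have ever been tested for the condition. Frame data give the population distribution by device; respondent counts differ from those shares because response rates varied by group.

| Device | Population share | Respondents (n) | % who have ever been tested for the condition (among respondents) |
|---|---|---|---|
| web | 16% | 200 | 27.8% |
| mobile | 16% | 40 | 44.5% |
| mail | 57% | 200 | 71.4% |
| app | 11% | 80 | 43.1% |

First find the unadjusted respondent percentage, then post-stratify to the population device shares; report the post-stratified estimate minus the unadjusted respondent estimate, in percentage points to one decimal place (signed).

+8.8 percentage points

Unadjusted (pooled respondent) estimate weights by respondent counts:
  (200/520)×27.8 + (40/520)×44.5 + (200/520)×71.4 + (80/520)×43.1 = 48.2077%
Post-stratified estimate weights by population shares:
  0.16×27.8 + 0.16×44.5 + 0.57×71.4 + 0.11×43.1 = 57.007%
Difference = 57.007 − 48.2077 = 8.7993 pp.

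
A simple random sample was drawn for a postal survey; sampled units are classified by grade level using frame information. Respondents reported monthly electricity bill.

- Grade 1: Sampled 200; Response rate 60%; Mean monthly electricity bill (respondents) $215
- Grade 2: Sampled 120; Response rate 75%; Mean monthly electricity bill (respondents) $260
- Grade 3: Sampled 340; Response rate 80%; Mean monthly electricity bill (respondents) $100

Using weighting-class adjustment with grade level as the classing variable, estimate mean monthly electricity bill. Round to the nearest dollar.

$164

Each respondent's weight = sampled/responded in their class; summing within a class gives n_sampled, so:
  Grade 1: 200 × 215 = 43,000
  Grade 2: 120 × 260 = 31,200
  Grade 3: 340 × 100 = 34,000
Adjusted estimate = 108,200 / 660 = 163.939 → $164.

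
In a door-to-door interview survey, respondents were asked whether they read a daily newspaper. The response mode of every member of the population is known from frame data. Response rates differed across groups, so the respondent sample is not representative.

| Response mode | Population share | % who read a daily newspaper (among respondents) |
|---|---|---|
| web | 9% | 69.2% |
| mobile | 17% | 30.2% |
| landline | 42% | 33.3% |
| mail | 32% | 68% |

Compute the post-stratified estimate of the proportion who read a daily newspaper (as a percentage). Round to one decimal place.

Weight each group's respondent value by its population share:
  web: 0.09 × 69.2 = 6.228
  mobile: 0.17 × 30.2 = 5.134
  landline: 0.42 × 33.3 = 13.986
  mail: 0.32 × 68 = 21.76
Post-stratified estimate = 47.108 → 47.1%.

47.1%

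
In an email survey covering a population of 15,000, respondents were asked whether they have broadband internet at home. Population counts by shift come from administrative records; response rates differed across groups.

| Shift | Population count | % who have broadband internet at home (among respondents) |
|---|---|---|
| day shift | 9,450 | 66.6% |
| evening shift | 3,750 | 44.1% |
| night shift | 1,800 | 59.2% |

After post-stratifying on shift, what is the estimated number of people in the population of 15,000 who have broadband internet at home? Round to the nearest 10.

Apply each group's respondent rate to its population count:
  day shift: 9,450 × 66.6% = 6293.7
  evening shift: 3,750 × 44.1% = 1653.75
  night shift: 1,800 × 59.2% = 1065.6
Estimated total = 9013.05 → 9,010.

9,010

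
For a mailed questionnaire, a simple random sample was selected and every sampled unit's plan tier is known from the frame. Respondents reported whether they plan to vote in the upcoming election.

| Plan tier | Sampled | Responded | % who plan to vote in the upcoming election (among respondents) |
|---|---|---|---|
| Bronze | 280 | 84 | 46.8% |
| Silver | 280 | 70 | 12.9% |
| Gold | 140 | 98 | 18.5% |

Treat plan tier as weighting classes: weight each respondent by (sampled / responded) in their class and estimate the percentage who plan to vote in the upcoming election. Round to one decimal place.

27.6%

Response rates by class: Bronze 84/280 = 30%, Silver 70/280 = 25%, Gold 98/140 = 70%.
Inverse-response-rate weighting restores each class to its sampled count, so class totals weight by n_sampled:
  Bronze: 280 × 46.8 = 13,104
  Silver: 280 × 12.9 = 3612
  Gold: 140 × 18.5 = 2590
Adjusted estimate = 19,306 / 700 = 27.58 → 27.6%.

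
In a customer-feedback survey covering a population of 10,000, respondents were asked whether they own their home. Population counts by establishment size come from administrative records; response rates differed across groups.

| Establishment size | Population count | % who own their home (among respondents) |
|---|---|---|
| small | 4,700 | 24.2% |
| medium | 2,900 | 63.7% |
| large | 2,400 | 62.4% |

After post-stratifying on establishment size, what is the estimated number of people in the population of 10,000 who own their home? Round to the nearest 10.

4,480

Estimated count per cell = population count × respondent percentage:
  small: 4,700 × 24.2% = 1137.4
  medium: 2,900 × 63.7% = 1847.3
  large: 2,400 × 62.4% = 1497.6
Estimated total = 4482.3 → 4,480.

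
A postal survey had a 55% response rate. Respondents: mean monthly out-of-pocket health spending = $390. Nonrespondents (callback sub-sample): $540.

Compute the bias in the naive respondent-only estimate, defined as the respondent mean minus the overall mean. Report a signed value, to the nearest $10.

Nonresponse fraction = 1 − 0.55 = 0.45.
Bias = (nonresponse fraction) × (respondent mean − nonrespondent mean)
     = 0.45 × (390 − 540) = 0.45 × -150 = -67.5.

-$70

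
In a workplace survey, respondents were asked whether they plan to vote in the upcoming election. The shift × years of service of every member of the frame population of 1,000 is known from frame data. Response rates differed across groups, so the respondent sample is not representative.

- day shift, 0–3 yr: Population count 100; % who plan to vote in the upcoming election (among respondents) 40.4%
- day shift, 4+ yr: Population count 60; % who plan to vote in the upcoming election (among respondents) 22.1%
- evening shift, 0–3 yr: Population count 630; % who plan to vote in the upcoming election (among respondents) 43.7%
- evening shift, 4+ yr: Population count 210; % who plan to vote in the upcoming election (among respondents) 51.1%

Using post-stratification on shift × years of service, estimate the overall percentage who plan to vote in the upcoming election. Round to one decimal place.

Post-stratification weights by population share, not respondent share:
  day shift, 0–3 yr: (100/1,000) × 40.4 = 4.04
  day shift, 4+ yr: (60/1,000) × 22.1 = 1.326
  evening shift, 0–3 yr: (630/1,000) × 43.7 = 27.531
  evening shift, 4+ yr: (210/1,000) × 51.1 = 10.731
Post-stratified estimate = 43.628 → 43.6%.

43.6%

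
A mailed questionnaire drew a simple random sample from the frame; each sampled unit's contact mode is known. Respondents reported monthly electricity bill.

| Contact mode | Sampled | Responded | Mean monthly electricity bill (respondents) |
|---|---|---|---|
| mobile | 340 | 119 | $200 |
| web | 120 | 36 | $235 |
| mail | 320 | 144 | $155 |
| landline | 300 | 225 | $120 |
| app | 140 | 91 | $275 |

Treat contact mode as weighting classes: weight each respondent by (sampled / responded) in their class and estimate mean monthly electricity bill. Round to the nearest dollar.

$181

Response rates by class: mobile 119/340 = 35%, web 36/120 = 30%, mail 144/320 = 45%, landline 225/300 = 75%, app 91/140 = 65%.
Each respondent's weight = sampled/responded in their class; summing within a class gives n_sampled, so:
  mobile: 340 × 200 = 68,000
  web: 120 × 235 = 28,200
  mail: 320 × 155 = 49,600
  landline: 300 × 120 = 36,000
  app: 140 × 275 = 38,500
Adjusted estimate = 220,300 / 1,220 = 180.574 → $181.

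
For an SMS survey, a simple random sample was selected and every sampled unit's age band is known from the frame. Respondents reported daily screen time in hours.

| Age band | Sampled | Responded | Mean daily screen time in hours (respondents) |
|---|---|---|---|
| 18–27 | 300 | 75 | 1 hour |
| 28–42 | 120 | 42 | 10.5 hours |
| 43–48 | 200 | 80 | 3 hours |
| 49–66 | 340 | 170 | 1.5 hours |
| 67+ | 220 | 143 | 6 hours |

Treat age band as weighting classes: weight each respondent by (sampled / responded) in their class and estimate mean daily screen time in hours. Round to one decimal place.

3.4

Response rates by class: 18–27 75/300 = 25%, 28–42 42/120 = 35%, 43–48 80/200 = 40%, 49–66 170/340 = 50%, 67+ 143/220 = 65%.
With weight = n_sampled/n_responded per class, the weighted class total is n_sampled:
  18–27: 300 × 1 = 300
  28–42: 120 × 10.5 = 1260
  43–48: 200 × 3 = 600
  49–66: 340 × 1.5 = 510
  67+: 220 × 6 = 1320
Adjusted estimate = 3990 / 1,180 = 3.38136 → 3.4.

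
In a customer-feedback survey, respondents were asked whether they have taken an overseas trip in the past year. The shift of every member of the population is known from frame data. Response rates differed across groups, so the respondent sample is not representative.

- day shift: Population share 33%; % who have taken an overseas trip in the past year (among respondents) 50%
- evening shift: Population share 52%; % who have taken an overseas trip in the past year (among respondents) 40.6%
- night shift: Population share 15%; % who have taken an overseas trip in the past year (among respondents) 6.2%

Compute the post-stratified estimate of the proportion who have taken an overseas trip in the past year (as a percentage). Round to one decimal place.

38.5%

Post-stratification weights by population share, not respondent share:
  day shift: 0.33 × 50 = 16.5
  evening shift: 0.52 × 40.6 = 21.112
  night shift: 0.15 × 6.2 = 0.93
Post-stratified estimate = 38.542 → 38.5%.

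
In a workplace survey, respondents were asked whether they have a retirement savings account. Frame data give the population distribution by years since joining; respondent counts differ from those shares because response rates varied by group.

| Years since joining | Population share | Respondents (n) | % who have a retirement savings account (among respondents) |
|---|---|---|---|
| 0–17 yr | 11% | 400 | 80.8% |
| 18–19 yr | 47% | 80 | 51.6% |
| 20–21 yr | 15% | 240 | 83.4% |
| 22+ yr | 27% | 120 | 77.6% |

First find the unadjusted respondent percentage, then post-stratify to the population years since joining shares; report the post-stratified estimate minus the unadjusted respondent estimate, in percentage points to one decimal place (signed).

Without adjustment, the pooled respondent share is:
  (400/840)×80.8 + (80/840)×51.6 + (240/840)×83.4 + (120/840)×77.6 = 78.3048%
Post-stratified estimate weights by population shares:
  0.11×80.8 + 0.47×51.6 + 0.15×83.4 + 0.27×77.6 = 66.602%
Difference = 66.602 − 78.3048 = -11.7028 pp.

-11.7 percentage points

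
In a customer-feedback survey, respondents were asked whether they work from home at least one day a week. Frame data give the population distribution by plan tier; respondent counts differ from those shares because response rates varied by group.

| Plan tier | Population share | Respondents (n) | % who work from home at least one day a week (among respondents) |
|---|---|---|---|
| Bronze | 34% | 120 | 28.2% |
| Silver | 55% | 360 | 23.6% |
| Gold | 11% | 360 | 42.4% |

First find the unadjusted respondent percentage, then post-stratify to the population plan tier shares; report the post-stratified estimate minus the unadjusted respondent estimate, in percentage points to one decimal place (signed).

-5.1 percentage points

Unadjusted (pooled respondent) estimate weights by respondent counts:
  (120/840)×28.2 + (360/840)×23.6 + (360/840)×42.4 = 32.3143%
Post-stratified estimate weights by population shares:
  0.34×28.2 + 0.55×23.6 + 0.11×42.4 = 27.232%
Difference = 27.232 − 32.3143 = -5.0823 pp.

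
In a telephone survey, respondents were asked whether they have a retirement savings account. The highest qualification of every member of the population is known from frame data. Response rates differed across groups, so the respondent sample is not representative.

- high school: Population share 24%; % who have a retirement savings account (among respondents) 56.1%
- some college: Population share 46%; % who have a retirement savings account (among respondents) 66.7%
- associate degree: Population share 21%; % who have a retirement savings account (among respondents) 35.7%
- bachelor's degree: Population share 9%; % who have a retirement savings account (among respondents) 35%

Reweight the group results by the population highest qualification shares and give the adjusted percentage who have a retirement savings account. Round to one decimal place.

Each cell contributes population-share × respondent value:
  high school: 0.24 × 56.1 = 13.464
  some college: 0.46 × 66.7 = 30.682
  associate degree: 0.21 × 35.7 = 7.497
  bachelor's degree: 0.09 × 35 = 3.15
Post-stratified estimate = 54.793 → 54.8%.

54.8%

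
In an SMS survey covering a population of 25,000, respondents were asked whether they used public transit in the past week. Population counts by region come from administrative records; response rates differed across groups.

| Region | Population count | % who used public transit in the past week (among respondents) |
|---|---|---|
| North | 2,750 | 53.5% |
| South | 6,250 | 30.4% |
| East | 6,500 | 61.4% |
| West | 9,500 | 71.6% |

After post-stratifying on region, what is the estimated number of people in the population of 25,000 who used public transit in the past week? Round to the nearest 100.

14,200

Apply each group's respondent rate to its population count:
  North: 2,750 × 53.5% = 1471.25
  South: 6,250 × 30.4% = 1900
  East: 6,500 × 61.4% = 3991
  West: 9,500 × 71.6% = 6802
Estimated total = 14164.2 → 14,200.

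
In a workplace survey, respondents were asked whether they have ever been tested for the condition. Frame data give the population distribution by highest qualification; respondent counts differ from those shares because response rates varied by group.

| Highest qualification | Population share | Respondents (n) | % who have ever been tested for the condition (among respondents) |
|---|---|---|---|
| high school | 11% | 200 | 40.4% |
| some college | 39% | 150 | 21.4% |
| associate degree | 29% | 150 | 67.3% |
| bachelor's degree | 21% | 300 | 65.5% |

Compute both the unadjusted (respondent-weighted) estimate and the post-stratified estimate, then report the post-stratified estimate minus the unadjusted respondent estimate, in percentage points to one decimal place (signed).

-5.2 percentage points

Without adjustment, the pooled respondent share is:
  (200/800)×40.4 + (150/800)×21.4 + (150/800)×67.3 + (300/800)×65.5 = 51.2938%
Post-stratified estimate weights by population shares:
  0.11×40.4 + 0.39×21.4 + 0.29×67.3 + 0.21×65.5 = 46.062%
Difference = 46.062 − 51.2938 = -5.2318 pp.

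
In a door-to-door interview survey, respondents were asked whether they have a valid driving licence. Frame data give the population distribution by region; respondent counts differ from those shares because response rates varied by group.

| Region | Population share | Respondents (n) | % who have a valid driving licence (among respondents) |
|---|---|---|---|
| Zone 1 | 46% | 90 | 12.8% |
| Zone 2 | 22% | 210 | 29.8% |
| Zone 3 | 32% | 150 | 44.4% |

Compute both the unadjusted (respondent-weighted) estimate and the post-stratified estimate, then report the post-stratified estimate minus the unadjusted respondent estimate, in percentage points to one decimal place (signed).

-4.6 percentage points

Unadjusted (pooled respondent) estimate weights by respondent counts:
  (90/450)×12.8 + (210/450)×29.8 + (150/450)×44.4 = 31.2667%
Reweighting by population region shares:
  0.46×12.8 + 0.22×29.8 + 0.32×44.4 = 26.652%
Difference = 26.652 − 31.2667 = -4.6147 pp.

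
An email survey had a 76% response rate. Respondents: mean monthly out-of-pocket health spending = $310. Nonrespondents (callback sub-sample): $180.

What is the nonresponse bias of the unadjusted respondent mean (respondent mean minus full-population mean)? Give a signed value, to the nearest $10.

+$30

Nonresponse fraction = 1 − 0.76 = 0.24.
Bias = (nonresponse fraction) × (respondent mean − nonrespondent mean)
     = 0.24 × (310 − 180) = 0.24 × 130 = 31.2.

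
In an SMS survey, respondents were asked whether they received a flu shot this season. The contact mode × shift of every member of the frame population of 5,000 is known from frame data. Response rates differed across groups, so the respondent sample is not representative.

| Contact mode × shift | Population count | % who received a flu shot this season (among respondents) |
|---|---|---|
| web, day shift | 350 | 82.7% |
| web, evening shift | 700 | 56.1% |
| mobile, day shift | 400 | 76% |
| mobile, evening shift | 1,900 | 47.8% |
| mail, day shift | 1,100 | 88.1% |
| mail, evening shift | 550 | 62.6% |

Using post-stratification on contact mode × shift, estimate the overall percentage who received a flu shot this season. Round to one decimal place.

64.2%

Post-stratification weights by population share, not respondent share:
  web, day shift: (350/5,000) × 82.7 = 5.789
  web, evening shift: (700/5,000) × 56.1 = 7.854
  mobile, day shift: (400/5,000) × 76 = 6.08
  mobile, evening shift: (1,900/5,000) × 47.8 = 18.164
  mail, day shift: (1,100/5,000) × 88.1 = 19.382
  mail, evening shift: (550/5,000) × 62.6 = 6.886
Post-stratified estimate = 64.155 → 64.2%.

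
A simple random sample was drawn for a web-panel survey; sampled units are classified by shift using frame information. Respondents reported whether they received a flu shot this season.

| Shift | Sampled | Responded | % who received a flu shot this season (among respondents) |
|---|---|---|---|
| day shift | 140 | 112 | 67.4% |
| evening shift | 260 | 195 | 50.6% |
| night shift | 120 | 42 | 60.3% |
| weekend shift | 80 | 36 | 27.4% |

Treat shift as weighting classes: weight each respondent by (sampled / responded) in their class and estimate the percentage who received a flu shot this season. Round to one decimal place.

53.4%

Response rates by class: day shift 112/140 = 80%, evening shift 195/260 = 75%, night shift 42/120 = 35%, weekend shift 36/80 = 45%.
With weight = n_sampled/n_responded per class, the weighted class total is n_sampled:
  day shift: 140 × 67.4 = 9436
  evening shift: 260 × 50.6 = 13,156
  night shift: 120 × 60.3 = 7236
  weekend shift: 80 × 27.4 = 2192
Adjusted estimate = 32,020 / 600 = 53.3667 → 53.4%.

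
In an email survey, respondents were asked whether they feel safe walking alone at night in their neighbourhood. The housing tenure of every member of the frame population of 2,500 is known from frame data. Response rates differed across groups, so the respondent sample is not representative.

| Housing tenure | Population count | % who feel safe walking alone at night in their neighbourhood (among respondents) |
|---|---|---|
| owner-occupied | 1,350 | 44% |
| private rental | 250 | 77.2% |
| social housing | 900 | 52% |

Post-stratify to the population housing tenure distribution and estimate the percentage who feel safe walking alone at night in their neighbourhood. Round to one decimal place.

50.2%

Weight each group's respondent value by its population share:
  owner-occupied: (1,350/2,500) × 44 = 23.76
  private rental: (250/2,500) × 77.2 = 7.72
  social housing: (900/2,500) × 52 = 18.72
Post-stratified estimate = 50.2 → 50.2%.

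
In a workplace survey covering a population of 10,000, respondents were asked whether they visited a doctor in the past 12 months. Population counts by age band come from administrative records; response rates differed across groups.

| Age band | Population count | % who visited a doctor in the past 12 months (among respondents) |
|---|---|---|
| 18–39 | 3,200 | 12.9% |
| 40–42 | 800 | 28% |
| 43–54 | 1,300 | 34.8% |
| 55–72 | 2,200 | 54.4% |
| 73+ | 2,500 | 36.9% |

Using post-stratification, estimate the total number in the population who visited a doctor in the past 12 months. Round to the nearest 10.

3,210

Estimated count per cell = population count × respondent percentage:
  18–39: 3,200 × 12.9% = 412.8
  40–42: 800 × 28% = 224
  43–54: 1,300 × 34.8% = 452.4
  55–72: 2,200 × 54.4% = 1196.8
  73+: 2,500 × 36.9% = 922.5
Estimated total = 3208.5 → 3,210.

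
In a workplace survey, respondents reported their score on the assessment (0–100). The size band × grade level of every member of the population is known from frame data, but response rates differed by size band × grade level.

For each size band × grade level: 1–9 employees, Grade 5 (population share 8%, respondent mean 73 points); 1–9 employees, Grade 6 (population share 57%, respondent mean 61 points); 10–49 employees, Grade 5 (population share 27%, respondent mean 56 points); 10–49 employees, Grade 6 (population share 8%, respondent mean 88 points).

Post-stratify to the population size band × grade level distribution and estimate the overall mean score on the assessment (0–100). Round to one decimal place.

Reweight to the known size band × grade level distribution:
  1–9 employees, Grade 5: 0.08 × 73 = 5.84
  1–9 employees, Grade 6: 0.57 × 61 = 34.77
  10–49 employees, Grade 5: 0.27 × 56 = 15.12
  10–49 employees, Grade 6: 0.08 × 88 = 7.04
Post-stratified estimate = 62.77 → 62.8.

62.8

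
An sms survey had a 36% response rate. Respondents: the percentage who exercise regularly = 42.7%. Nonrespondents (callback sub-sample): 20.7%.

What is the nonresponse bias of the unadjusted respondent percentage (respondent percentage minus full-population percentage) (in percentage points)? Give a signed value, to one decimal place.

+14.1 percentage points

Nonresponse fraction = 1 − 0.36 = 0.64.
Bias = (nonresponse fraction) × (respondent percentage − nonrespondent percentage)
     = 0.64 × (42.7 − 20.7) = 0.64 × 22 = 14.08.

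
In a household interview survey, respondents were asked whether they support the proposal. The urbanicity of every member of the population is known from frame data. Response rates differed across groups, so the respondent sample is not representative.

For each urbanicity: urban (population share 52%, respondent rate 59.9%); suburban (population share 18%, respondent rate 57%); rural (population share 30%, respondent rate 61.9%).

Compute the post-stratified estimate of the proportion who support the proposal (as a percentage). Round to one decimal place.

Reweight to the known urbanicity distribution:
  urban: 0.52 × 59.9 = 31.148
  suburban: 0.18 × 57 = 10.26
  rural: 0.3 × 61.9 = 18.57
Post-stratified estimate = 59.978 → 60.0%.

60.0%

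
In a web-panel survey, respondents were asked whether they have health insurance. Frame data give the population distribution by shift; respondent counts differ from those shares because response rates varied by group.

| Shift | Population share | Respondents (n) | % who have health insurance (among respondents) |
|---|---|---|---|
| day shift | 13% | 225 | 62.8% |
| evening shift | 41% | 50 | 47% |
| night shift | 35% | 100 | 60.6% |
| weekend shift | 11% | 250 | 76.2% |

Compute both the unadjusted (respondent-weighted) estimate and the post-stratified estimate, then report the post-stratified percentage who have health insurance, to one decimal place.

57.0%

Naive respondent-only estimate (weights = respondent counts):
  (225/625)×62.8 + (50/625)×47 + (100/625)×60.6 + (250/625)×76.2 = 66.544%
Post-stratifying to population shares instead:
  0.13×62.8 + 0.41×47 + 0.35×60.6 + 0.11×76.2 = 57.026%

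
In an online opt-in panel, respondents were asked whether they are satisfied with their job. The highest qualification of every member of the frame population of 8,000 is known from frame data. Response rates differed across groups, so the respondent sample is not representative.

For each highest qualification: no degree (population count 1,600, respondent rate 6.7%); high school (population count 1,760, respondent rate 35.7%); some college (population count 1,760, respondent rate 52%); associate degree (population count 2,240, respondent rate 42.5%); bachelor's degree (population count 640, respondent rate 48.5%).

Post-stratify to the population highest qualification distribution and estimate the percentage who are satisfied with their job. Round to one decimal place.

Each cell contributes population-share × respondent value:
  no degree: (1,600/8,000) × 6.7 = 1.34
  high school: (1,760/8,000) × 35.7 = 7.854
  some college: (1,760/8,000) × 52 = 11.44
  associate degree: (2,240/8,000) × 42.5 = 11.9
  bachelor's degree: (640/8,000) × 48.5 = 3.88
Post-stratified estimate = 36.414 → 36.4%.

36.4%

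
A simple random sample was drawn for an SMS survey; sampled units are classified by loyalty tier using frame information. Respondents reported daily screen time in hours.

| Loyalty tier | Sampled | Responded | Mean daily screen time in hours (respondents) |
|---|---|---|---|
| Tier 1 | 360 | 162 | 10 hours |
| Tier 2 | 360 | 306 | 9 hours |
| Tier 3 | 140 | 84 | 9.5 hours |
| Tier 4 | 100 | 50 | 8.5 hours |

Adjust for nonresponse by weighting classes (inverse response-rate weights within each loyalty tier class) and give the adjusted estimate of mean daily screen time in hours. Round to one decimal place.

9.4

Class response rates: Tier 1 162/360 = 45%, Tier 2 306/360 = 85%, Tier 3 84/140 = 60%, Tier 4 50/100 = 50%.
Each respondent's weight = sampled/responded in their class; summing within a class gives n_sampled, so:
  Tier 1: 360 × 10 = 3600
  Tier 2: 360 × 9 = 3240
  Tier 3: 140 × 9.5 = 1330
  Tier 4: 100 × 8.5 = 850
Adjusted estimate = 9020 / 960 = 9.39583 → 9.4.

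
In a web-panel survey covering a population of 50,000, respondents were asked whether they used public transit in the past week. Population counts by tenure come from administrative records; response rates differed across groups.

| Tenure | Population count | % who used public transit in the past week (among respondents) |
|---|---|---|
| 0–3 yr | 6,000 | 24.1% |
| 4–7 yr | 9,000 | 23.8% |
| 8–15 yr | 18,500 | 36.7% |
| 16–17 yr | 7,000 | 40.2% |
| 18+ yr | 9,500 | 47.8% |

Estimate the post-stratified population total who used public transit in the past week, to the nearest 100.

17,700

Each cell contributes its population count × the respondent rate:
  0–3 yr: 6,000 × 24.1% = 1446
  4–7 yr: 9,000 × 23.8% = 2142
  8–15 yr: 18,500 × 36.7% = 6789.5
  16–17 yr: 7,000 × 40.2% = 2814
  18+ yr: 9,500 × 47.8% = 4541
Estimated total = 17732.5 → 17,700.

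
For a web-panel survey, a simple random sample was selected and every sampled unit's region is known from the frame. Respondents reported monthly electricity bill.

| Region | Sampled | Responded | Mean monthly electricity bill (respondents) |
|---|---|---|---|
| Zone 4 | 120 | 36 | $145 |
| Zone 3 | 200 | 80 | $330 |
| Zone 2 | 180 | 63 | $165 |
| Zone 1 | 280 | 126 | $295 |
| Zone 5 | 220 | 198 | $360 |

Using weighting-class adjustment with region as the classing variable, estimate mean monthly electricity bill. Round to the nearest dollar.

Class response rates: Zone 4 36/120 = 30%, Zone 3 80/200 = 40%, Zone 2 63/180 = 35%, Zone 1 126/280 = 45%, Zone 5 198/220 = 90%.
Weighting each respondent by the inverse class response rate inflates each class back to its sampled size, so the class weight is n_sampled:
  Zone 4: 120 × 145 = 17,400
  Zone 3: 200 × 330 = 66,000
  Zone 2: 180 × 165 = 29,700
  Zone 1: 280 × 295 = 82,600
  Zone 5: 220 × 360 = 79,200
Adjusted estimate = 274,900 / 1,000 = 274.9 → $275.

$275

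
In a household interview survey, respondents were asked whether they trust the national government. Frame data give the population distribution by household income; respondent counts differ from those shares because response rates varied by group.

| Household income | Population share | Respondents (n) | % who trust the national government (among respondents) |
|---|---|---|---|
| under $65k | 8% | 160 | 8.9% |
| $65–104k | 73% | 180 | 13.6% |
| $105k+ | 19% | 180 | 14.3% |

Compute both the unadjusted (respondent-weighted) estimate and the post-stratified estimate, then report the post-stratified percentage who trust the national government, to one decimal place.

Without adjustment, the pooled respondent share is:
  (160/520)×8.9 + (180/520)×13.6 + (180/520)×14.3 = 12.3962%
Post-stratified estimate weights by population shares:
  0.08×8.9 + 0.73×13.6 + 0.19×14.3 = 13.357%

13.4%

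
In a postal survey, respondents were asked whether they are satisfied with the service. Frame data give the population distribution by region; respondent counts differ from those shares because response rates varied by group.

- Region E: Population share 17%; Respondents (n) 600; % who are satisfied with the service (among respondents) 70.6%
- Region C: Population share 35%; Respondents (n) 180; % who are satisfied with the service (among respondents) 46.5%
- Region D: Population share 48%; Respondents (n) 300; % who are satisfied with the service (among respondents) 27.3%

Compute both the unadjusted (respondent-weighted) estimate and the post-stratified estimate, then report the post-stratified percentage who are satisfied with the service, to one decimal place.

Unadjusted (pooled respondent) estimate weights by respondent counts:
  (600/1080)×70.6 + (180/1080)×46.5 + (300/1080)×27.3 = 54.5556%
Post-stratified estimate weights by population shares:
  0.17×70.6 + 0.35×46.5 + 0.48×27.3 = 41.381%

41.4%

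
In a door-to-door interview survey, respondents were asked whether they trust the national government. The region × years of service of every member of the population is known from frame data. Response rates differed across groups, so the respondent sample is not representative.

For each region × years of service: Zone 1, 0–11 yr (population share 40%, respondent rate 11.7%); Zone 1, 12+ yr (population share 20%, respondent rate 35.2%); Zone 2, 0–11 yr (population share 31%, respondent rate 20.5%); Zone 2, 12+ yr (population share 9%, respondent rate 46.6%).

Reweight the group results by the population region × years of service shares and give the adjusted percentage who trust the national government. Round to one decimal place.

22.3%

Reweight to the known region × years of service distribution:
  Zone 1, 0–11 yr: 0.4 × 11.7 = 4.68
  Zone 1, 12+ yr: 0.2 × 35.2 = 7.04
  Zone 2, 0–11 yr: 0.31 × 20.5 = 6.355
  Zone 2, 12+ yr: 0.09 × 46.6 = 4.194
Post-stratified estimate = 22.269 → 22.3%.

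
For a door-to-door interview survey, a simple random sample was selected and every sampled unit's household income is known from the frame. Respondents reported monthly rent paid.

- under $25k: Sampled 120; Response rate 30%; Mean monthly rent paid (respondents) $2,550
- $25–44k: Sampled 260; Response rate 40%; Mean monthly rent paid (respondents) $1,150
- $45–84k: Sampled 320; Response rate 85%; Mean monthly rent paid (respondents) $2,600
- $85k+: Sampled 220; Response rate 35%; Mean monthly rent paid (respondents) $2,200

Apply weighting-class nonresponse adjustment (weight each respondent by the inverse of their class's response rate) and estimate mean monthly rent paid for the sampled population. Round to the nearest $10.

Each respondent's weight = sampled/responded in their class; summing within a class gives n_sampled, so:
  under $25k: 120 × 2550 = 306,000
  $25–44k: 260 × 1150 = 299,000
  $45–84k: 320 × 2600 = 832,000
  $85k+: 220 × 2200 = 484,000
Adjusted estimate = 1,921,000 / 920 = 2088.04 → $2,090.

$2,090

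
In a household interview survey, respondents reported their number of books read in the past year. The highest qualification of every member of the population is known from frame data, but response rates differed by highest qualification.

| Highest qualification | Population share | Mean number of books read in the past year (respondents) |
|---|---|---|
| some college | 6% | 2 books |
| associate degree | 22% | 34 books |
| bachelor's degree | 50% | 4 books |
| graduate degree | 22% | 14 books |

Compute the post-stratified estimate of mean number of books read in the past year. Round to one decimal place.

Weight each group's respondent value by its population share:
  some college: 0.06 × 2 = 0.12
  associate degree: 0.22 × 34 = 7.48
  bachelor's degree: 0.5 × 4 = 2
  graduate degree: 0.22 × 14 = 3.08
Post-stratified estimate = 12.68 → 12.7.

12.7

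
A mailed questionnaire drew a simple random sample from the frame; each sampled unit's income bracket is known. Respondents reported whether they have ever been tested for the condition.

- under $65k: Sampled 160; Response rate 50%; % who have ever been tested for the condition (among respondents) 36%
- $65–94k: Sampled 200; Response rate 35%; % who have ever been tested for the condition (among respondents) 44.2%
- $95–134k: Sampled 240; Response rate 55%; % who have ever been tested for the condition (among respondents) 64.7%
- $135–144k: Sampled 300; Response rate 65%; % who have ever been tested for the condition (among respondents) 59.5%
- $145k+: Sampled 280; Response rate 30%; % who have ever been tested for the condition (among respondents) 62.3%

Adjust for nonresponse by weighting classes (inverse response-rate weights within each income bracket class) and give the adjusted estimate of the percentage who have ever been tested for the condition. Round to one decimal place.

Each respondent's weight = sampled/responded in their class; summing within a class gives n_sampled, so:
  under $65k: 160 × 36 = 5760
  $65–94k: 200 × 44.2 = 8840
  $95–134k: 240 × 64.7 = 15,528
  $135–144k: 300 × 59.5 = 17,850
  $145k+: 280 × 62.3 = 17,444
Adjusted estimate = 65,422 / 1,180 = 55.4424 → 55.4%.

55.4%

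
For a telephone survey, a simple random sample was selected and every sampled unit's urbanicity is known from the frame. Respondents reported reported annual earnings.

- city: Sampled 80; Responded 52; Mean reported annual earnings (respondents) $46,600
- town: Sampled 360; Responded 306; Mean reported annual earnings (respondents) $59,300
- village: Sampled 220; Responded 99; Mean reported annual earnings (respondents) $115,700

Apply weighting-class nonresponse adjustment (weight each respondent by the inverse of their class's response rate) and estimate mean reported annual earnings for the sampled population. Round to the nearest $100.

Response rates by class: city 52/80 = 65%, town 306/360 = 85%, village 99/220 = 45%.
Weighting each respondent by the inverse class response rate inflates each class back to its sampled size, so the class weight is n_sampled:
  city: 80 × 46,600 = 3,728,000
  town: 360 × 59,300 = 21,348,000
  village: 220 × 115,700 = 25,454,000
Adjusted estimate = 50,530,000 / 660 = 76560.6 → $76,600.

$76,600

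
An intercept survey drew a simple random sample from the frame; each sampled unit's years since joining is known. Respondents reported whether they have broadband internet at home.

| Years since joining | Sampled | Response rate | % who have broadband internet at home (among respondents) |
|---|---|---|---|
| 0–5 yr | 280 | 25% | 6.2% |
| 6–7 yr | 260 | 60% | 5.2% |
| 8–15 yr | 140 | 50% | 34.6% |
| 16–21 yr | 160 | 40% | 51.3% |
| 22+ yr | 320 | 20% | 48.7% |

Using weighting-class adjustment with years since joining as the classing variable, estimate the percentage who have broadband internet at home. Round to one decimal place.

Each respondent's weight = sampled/responded in their class; summing within a class gives n_sampled, so:
  0–5 yr: 280 × 6.2 = 1736
  6–7 yr: 260 × 5.2 = 1352
  8–15 yr: 140 × 34.6 = 4844
  16–21 yr: 160 × 51.3 = 8208
  22+ yr: 320 × 48.7 = 15,584
Adjusted estimate = 31,724 / 1,160 = 27.3483 → 27.3%.

27.3%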